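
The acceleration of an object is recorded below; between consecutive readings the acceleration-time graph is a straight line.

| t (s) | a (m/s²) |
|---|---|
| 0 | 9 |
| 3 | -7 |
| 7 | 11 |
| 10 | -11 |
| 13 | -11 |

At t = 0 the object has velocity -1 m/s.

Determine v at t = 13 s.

Δv equals the area under the a-t graph; then v = v₀ + Δv.
0–3 s: ½(9 + -7)(3) = 3 m/s
3–7 s: ½(-7 + 11)(4) = 8 m/s
7–10 s: ½(11 + -11)(3) = 0 m/s
10–13 s: -11 × 3 = -33 m/s
Δv = -22 m/s, so v(13) = -1 + (-22) = -23 m/s.

-23 m/s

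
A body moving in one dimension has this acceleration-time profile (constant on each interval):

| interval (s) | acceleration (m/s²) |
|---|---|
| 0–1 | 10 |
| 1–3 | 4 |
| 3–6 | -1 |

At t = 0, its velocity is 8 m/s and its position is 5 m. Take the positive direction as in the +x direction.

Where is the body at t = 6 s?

On each constant-a segment, Δv = aΔt and Δx = v₀Δt + ½aΔt²; chain segment to segment.
0–1 s: v starts 8 m/s; Δx = 8·1 + ½·10·1² = 13 m; v ends 18 m/s.
1–3 s: v starts 18 m/s; Δx = 18·2 + ½·4·2² = 44 m; v ends 26 m/s.
3–6 s: v starts 26 m/s; Δx = 26·3 + ½·-1·3² = 73.5 m; v ends 23 m/s.
x(6) = 5 + Σ Δx = 135.5 m.

135.5 m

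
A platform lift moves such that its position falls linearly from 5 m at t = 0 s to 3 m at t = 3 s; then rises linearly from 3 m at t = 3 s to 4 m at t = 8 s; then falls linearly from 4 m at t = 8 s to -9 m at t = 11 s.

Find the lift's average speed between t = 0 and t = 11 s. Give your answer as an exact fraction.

Average speed = (total path length)/(elapsed time); on a piecewise-linear x-t graph the path length is Σ|Δx|.
0–3 s: |Δx| = |3 − 5| = 2 m
3–8 s: |Δx| = |4 − 3| = 1 m
8–11 s: |Δx| = |-9 − 4| = 13 m
Total path = 16 m; average speed = 16/11 = 16/11 m/s.

16/11 m/s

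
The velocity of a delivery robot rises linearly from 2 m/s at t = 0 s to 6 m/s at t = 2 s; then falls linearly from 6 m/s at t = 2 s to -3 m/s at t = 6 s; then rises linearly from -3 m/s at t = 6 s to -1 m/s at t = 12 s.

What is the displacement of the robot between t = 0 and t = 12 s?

2 m

Displacement is the signed area under the v-t curve.
0–2 s: ½(2 + 6)(2) = 8 m
2–6 s: ½(6 + -3)(4) = 6 m
6–12 s: ½(-3 + -1)(6) = -12 m
Net displacement = 2 m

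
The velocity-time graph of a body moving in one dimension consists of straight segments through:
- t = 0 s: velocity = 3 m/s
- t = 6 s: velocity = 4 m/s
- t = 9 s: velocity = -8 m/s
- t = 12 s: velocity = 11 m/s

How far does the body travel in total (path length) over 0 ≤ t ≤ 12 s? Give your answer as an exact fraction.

1733/38 m

Total distance travelled is ∫|v| dt — sum the magnitudes of each area piece.
0–6 s: |½(3 + 4)(6)| = 21 m
6–9 s: v = 0 at t = 7 s; triangle areas 2 + 8 = 10 m
9–12 s: v = 0 at t = 195/19 s; triangle areas 96/19 + 363/38 = 555/38 m
Total distance = 1733/38 m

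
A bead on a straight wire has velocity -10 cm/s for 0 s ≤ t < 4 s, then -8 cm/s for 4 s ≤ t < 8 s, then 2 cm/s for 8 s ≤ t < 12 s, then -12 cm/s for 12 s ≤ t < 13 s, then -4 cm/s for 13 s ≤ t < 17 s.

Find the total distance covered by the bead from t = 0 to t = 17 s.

Total distance travelled is ∫|v| dt — sum the magnitudes of each area piece.
0–4 s: |-10| × 4 = 40 cm
4–8 s: |-8| × 4 = 32 cm
8–12 s: |2| × 4 = 8 cm
12–13 s: |-12| × 1 = 12 cm
13–17 s: |-4| × 4 = 16 cm
Total distance = 108 cm

108 cm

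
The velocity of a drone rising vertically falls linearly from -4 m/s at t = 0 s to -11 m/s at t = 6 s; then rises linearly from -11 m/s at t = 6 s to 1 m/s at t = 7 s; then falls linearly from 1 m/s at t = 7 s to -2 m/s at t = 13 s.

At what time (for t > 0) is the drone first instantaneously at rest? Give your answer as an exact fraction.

v changes sign on 6–7 s (from -11 to 1); the graph is linear there, so v = 0 at t = 6 + (11)·(7 − 6)/(1 − -11) = 83/12 s.

t = 83/12 s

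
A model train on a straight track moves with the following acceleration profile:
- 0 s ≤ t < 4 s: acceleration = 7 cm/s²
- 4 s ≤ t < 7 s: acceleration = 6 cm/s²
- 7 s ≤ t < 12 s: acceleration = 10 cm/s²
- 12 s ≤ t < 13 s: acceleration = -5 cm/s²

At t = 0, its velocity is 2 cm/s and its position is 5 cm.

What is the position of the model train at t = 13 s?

646.5 cm

On each constant-a segment, Δv = aΔt and Δx = v₀Δt + ½aΔt²; chain segment to segment.
0–4 s: v starts 2 cm/s; Δx = 2·4 + ½·7·4² = 64 cm; v ends 30 cm/s.
4–7 s: v starts 30 cm/s; Δx = 30·3 + ½·6·3² = 117 cm; v ends 48 cm/s.
7–12 s: v starts 48 cm/s; Δx = 48·5 + ½·10·5² = 365 cm; v ends 98 cm/s.
12–13 s: v starts 98 cm/s; Δx = 98·1 + ½·-5·1² = 95.5 cm; v ends 93 cm/s.
x(13) = 5 + Σ Δx = 646.5 cm.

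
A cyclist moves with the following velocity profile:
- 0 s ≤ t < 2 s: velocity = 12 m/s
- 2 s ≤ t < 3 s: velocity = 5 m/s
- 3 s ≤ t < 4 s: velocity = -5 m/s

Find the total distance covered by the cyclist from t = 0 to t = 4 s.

34 m

Total distance travelled is ∫|v| dt — sum the magnitudes of each area piece.
0–2 s: |12| × 2 = 24 m
2–3 s: |5| × 1 = 5 m
3–4 s: |-5| × 1 = 5 m
Total distance = 34 m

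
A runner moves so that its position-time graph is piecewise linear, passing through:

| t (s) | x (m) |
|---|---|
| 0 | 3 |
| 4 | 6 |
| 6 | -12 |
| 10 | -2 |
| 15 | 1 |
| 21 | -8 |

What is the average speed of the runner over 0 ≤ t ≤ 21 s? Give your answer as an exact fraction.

Average speed = (total path length)/(elapsed time); on a piecewise-linear x-t graph the path length is Σ|Δx|.
0–4 s: |Δx| = |6 − 3| = 3 m
4–6 s: |Δx| = |-12 − 6| = 18 m
6–10 s: |Δx| = |-2 − -12| = 10 m
10–15 s: |Δx| = |1 − -2| = 3 m
15–21 s: |Δx| = |-8 − 1| = 9 m
Total path = 43 m; average speed = 43/21 = 43/21 m/s.

43/21 m/s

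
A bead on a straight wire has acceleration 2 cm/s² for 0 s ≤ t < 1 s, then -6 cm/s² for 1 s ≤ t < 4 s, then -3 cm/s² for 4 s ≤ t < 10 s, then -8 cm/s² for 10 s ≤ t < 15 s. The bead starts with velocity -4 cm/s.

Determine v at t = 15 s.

Δv equals the area under the a-t graph; then v = v₀ + Δv.
0–1 s: 2 × 1 = 2 cm/s
1–4 s: -6 × 3 = -18 cm/s
4–10 s: -3 × 6 = -18 cm/s
10–15 s: -8 × 5 = -40 cm/s
Δv = -74 cm/s, so v(15) = -4 + (-74) = -78 cm/s.

-78 cm/s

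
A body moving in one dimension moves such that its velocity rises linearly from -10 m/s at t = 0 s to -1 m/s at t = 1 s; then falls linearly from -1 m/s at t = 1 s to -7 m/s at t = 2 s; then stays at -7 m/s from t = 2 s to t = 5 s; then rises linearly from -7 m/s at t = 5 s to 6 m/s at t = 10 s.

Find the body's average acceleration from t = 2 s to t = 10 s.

Average acceleration = Δv/Δt = (6 − -7)/(10 − 2) = 1.625 m/s².

1.625 m/s²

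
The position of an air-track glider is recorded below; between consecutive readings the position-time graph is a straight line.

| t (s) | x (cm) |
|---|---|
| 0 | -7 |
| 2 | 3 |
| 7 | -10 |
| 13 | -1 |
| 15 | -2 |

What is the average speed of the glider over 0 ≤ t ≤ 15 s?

2.2 cm/s

Average speed = (total path length)/(elapsed time); on a piecewise-linear x-t graph the path length is Σ|Δx|.
0–2 s: |Δx| = |3 − -7| = 10 cm
2–7 s: |Δx| = |-10 − 3| = 13 cm
7–13 s: |Δx| = |-1 − -10| = 9 cm
13–15 s: |Δx| = |-2 − -1| = 1 cm
Total path = 33 cm; average speed = 33/15 = 2.2 cm/s.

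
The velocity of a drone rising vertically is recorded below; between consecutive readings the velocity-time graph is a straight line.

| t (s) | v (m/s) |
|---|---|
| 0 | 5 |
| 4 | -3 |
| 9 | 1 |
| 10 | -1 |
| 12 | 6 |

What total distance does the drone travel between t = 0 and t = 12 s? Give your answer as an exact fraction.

575/28 m

Distance (not displacement) is the total path length: add the absolute areas under v-t.
0–4 s: v = 0 at t = 2.5 s; triangle areas 6.25 + 2.25 = 8.5 m
4–9 s: v = 0 at t = 7.75 s; triangle areas 5.625 + 0.625 = 6.25 m
9–10 s: v = 0 at t = 9.5 s; triangle areas 0.25 + 0.25 = 0.5 m
10–12 s: v = 0 at t = 72/7 s; triangle areas 1/7 + 36/7 = 37/7 m
Total distance = 575/28 m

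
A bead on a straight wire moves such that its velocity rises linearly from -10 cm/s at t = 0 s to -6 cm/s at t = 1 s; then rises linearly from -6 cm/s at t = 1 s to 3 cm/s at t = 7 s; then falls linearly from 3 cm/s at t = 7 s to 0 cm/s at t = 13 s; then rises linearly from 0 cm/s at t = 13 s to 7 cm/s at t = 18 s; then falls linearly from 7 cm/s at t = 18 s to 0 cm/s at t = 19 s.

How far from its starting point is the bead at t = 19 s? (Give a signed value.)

13 cm

Net displacement equals the area under the velocity-time graph (areas below the axis count negative).
0–1 s: ½(-10 + -6)(1) = -8 cm
1–7 s: ½(-6 + 3)(6) = -9 cm
7–13 s: ½(3 + 0)(6) = 9 cm
13–18 s: ½(0 + 7)(5) = 17.5 cm
18–19 s: ½(7 + 0)(1) = 3.5 cm
Net displacement = 13 cm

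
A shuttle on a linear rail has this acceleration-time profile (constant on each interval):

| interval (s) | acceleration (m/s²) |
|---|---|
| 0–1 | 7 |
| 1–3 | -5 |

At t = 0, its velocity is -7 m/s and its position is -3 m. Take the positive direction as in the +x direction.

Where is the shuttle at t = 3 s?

On each constant-a segment, Δv = aΔt and Δx = v₀Δt + ½aΔt²; chain segment to segment.
0–1 s: v starts -7 m/s; Δx = -7·1 + ½·7·1² = -3.5 m; v ends 0 m/s.
1–3 s: v starts 0 m/s; Δx = 0·2 + ½·-5·2² = -10 m; v ends -10 m/s.
x(3) = -3 + Σ Δx = -16.5 m.

-16.5 m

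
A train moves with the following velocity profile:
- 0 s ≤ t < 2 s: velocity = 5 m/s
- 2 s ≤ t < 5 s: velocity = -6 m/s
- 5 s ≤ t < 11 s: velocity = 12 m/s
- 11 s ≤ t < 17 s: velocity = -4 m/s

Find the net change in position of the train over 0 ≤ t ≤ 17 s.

40 m

Displacement is the signed area under the v-t curve.
0–2 s: 5 × 2 = 10 m
2–5 s: -6 × 3 = -18 m
5–11 s: 12 × 6 = 72 m
11–17 s: -4 × 6 = -24 m
Net displacement = 40 m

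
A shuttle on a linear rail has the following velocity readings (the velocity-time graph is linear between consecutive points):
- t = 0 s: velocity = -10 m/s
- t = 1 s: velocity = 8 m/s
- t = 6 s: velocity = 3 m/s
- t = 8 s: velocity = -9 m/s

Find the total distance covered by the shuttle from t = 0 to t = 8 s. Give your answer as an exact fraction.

Total distance travelled is ∫|v| dt — sum the magnitudes of each area piece.
0–1 s: v = 0 at t = 5/9 s; triangle areas 25/9 + 16/9 = 41/9 m
1–6 s: |½(8 + 3)(5)| = 27.5 m
6–8 s: v = 0 at t = 6.5 s; triangle areas 0.75 + 6.75 = 7.5 m
Total distance = 356/9 m

356/9 m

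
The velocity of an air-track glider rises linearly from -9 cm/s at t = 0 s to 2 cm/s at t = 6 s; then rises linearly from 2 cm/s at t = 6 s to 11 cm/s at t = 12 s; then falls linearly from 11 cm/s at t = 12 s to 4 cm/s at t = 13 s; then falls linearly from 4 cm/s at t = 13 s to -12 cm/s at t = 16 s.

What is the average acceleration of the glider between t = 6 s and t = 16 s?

Average acceleration = Δv/Δt = (-12 − 2)/(16 − 6) = -1.4 cm/s².

-1.4 cm/s²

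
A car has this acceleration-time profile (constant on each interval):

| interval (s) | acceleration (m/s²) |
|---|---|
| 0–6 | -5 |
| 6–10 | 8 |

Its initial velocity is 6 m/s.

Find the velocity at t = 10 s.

Δv equals the area under the a-t graph; then v = v₀ + Δv.
0–6 s: -5 × 6 = -30 m/s
6–10 s: 8 × 4 = 32 m/s
Δv = 2 m/s, so v(10) = 6 + (2) = 8 m/s.

8 m/s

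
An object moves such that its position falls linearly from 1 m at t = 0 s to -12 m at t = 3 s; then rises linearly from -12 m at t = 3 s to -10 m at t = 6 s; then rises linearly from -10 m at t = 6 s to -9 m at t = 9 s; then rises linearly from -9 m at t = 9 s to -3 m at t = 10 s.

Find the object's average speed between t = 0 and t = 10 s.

2.2 m/s

Average speed = (total path length)/(elapsed time); on a piecewise-linear x-t graph the path length is Σ|Δx|.
0–3 s: |Δx| = |-12 − 1| = 13 m
3–6 s: |Δx| = |-10 − -12| = 2 m
6–9 s: |Δx| = |-9 − -10| = 1 m
9–10 s: |Δx| = |-3 − -9| = 6 m
Total path = 22 m; average speed = 22/10 = 2.2 m/s.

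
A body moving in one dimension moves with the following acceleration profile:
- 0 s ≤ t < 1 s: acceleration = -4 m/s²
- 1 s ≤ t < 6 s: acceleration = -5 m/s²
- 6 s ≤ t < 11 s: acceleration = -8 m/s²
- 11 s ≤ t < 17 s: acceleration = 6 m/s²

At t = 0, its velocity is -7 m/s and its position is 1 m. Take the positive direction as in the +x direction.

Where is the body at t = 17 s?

-753.5 m

On each constant-a segment, Δv = aΔt and Δx = v₀Δt + ½aΔt²; chain segment to segment.
0–1 s: v starts -7 m/s; Δx = -7·1 + ½·-4·1² = -9 m; v ends -11 m/s.
1–6 s: v starts -11 m/s; Δx = -11·5 + ½·-5·5² = -117.5 m; v ends -36 m/s.
6–11 s: v starts -36 m/s; Δx = -36·5 + ½·-8·5² = -280 m; v ends -76 m/s.
11–17 s: v starts -76 m/s; Δx = -76·6 + ½·6·6² = -348 m; v ends -40 m/s.
x(17) = 1 + Σ Δx = -753.5 m.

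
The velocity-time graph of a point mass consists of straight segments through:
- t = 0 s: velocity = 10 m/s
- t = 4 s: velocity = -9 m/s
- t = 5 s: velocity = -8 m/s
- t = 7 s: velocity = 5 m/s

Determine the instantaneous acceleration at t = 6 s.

Acceleration is the slope of the v-t graph on 5–7 s: (5 − -8)/(7 − 5) = 6.5 m/s².

6.5 m/s²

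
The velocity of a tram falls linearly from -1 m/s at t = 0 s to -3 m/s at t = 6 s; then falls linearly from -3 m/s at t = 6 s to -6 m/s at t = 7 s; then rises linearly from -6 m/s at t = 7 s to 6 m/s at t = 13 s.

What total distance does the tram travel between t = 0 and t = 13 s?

34.5 m

Total distance travelled is ∫|v| dt — sum the magnitudes of each area piece.
0–6 s: |½(-1 + -3)(6)| = 12 m
6–7 s: |½(-3 + -6)(1)| = 4.5 m
7–13 s: v = 0 at t = 10 s; triangle areas 9 + 9 = 18 m
Total distance = 34.5 m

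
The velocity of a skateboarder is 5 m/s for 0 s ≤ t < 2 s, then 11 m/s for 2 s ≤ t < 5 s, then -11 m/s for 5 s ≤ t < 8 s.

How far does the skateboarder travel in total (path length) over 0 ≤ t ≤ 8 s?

76 m

Distance (not displacement) is the total path length: add the absolute areas under v-t.
0–2 s: |5| × 2 = 10 m
2–5 s: |11| × 3 = 33 m
5–8 s: |-11| × 3 = 33 m
Total distance = 76 m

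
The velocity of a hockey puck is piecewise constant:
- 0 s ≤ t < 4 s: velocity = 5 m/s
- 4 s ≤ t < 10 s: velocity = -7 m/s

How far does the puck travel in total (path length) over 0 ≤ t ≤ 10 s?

Total distance travelled is ∫|v| dt — sum the magnitudes of each area piece.
0–4 s: |5| × 4 = 20 m
4–10 s: |-7| × 6 = 42 m
Total distance = 62 m

62 m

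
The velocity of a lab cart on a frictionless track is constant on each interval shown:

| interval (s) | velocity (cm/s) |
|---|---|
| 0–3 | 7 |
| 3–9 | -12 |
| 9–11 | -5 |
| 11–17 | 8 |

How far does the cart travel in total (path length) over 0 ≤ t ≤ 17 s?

151 cm

Total distance travelled is ∫|v| dt — sum the magnitudes of each area piece.
0–3 s: |7| × 3 = 21 cm
3–9 s: |-12| × 6 = 72 cm
9–11 s: |-5| × 2 = 10 cm
11–17 s: |8| × 6 = 48 cm
Total distance = 151 cm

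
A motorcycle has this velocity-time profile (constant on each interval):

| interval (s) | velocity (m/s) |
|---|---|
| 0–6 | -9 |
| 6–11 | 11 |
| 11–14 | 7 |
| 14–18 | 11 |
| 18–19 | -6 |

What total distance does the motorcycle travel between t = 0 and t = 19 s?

180 m

Total distance travelled is ∫|v| dt — sum the magnitudes of each area piece.
0–6 s: |-9| × 6 = 54 m
6–11 s: |11| × 5 = 55 m
11–14 s: |7| × 3 = 21 m
14–18 s: |11| × 4 = 44 m
18–19 s: |-6| × 1 = 6 m
Total distance = 180 m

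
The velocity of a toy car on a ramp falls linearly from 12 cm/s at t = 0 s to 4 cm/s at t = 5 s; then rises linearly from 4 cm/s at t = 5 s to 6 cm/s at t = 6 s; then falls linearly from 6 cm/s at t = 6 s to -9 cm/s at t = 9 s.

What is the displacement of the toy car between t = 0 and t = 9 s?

40.5 cm

Net displacement equals the area under the velocity-time graph (areas below the axis count negative).
0–5 s: ½(12 + 4)(5) = 40 cm
5–6 s: ½(4 + 6)(1) = 5 cm
6–9 s: ½(6 + -9)(3) = -4.5 cm
Net displacement = 40.5 cm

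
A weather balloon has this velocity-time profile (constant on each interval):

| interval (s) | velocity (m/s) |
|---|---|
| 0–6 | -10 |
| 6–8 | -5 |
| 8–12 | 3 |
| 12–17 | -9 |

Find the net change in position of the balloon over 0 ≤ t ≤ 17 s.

Displacement is the signed area under the v-t curve.
0–6 s: -10 × 6 = -60 m
6–8 s: -5 × 2 = -10 m
8–12 s: 3 × 4 = 12 m
12–17 s: -9 × 5 = -45 m
Net displacement = -103 m

-103 m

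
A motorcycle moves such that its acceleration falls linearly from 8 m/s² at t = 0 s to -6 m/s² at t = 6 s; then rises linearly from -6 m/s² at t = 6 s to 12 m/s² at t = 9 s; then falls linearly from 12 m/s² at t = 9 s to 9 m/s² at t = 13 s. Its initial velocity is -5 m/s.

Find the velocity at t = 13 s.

52 m/s

Δv equals the area under the a-t graph; then v = v₀ + Δv.
0–6 s: ½(8 + -6)(6) = 6 m/s
6–9 s: ½(-6 + 12)(3) = 9 m/s
9–13 s: ½(12 + 9)(4) = 42 m/s
Δv = 57 m/s, so v(13) = -5 + (57) = 52 m/s.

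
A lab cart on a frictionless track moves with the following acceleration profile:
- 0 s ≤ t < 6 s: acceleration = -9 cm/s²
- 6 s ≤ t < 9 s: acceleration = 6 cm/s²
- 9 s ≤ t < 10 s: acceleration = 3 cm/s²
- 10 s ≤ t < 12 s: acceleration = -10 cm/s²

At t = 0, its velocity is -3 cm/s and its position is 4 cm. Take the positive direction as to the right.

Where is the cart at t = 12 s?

On each constant-a segment, Δv = aΔt and Δx = v₀Δt + ½aΔt²; chain segment to segment.
0–6 s: v starts -3 cm/s; Δx = -3·6 + ½·-9·6² = -180 cm; v ends -57 cm/s.
6–9 s: v starts -57 cm/s; Δx = -57·3 + ½·6·3² = -144 cm; v ends -39 cm/s.
9–10 s: v starts -39 cm/s; Δx = -39·1 + ½·3·1² = -37.5 cm; v ends -36 cm/s.
10–12 s: v starts -36 cm/s; Δx = -36·2 + ½·-10·2² = -92 cm; v ends -56 cm/s.
x(12) = 4 + Σ Δx = -449.5 cm.

-449.5 cm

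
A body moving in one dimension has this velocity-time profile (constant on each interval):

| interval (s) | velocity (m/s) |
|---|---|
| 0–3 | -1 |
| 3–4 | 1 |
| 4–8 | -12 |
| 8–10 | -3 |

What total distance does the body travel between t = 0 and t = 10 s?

58 m

Distance (not displacement) is the total path length: add the absolute areas under v-t.
0–3 s: |-1| × 3 = 3 m
3–4 s: |1| × 1 = 1 m
4–8 s: |-12| × 4 = 48 m
8–10 s: |-3| × 2 = 6 m
Total distance = 58 m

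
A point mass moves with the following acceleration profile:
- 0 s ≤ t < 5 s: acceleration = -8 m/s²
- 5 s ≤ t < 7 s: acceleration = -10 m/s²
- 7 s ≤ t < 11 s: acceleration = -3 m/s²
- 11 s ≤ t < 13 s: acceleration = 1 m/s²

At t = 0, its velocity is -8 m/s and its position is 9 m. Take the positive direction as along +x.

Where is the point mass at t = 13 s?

On each constant-a segment, Δv = aΔt and Δx = v₀Δt + ½aΔt²; chain segment to segment.
0–5 s: v starts -8 m/s; Δx = -8·5 + ½·-8·5² = -140 m; v ends -48 m/s.
5–7 s: v starts -48 m/s; Δx = -48·2 + ½·-10·2² = -116 m; v ends -68 m/s.
7–11 s: v starts -68 m/s; Δx = -68·4 + ½·-3·4² = -296 m; v ends -80 m/s.
11–13 s: v starts -80 m/s; Δx = -80·2 + ½·1·2² = -158 m; v ends -78 m/s.
x(13) = 9 + Σ Δx = -701 m.

-701 m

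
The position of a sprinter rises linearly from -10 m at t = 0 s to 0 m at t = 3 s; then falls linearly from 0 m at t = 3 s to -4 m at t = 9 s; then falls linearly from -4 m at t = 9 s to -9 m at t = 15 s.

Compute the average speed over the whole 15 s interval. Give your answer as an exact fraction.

Average speed = (total path length)/(elapsed time); on a piecewise-linear x-t graph the path length is Σ|Δx|.
0–3 s: |Δx| = |0 − -10| = 10 m
3–9 s: |Δx| = |-4 − 0| = 4 m
9–15 s: |Δx| = |-9 − -4| = 5 m
Total path = 19 m; average speed = 19/15 = 19/15 m/s.

19/15 m/s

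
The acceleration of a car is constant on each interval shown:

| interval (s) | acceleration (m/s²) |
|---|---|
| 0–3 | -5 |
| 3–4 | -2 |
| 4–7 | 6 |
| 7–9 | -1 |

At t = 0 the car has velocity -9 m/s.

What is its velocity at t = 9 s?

-10 m/s

Δv equals the area under the a-t graph; then v = v₀ + Δv.
0–3 s: -5 × 3 = -15 m/s
3–4 s: -2 × 1 = -2 m/s
4–7 s: 6 × 3 = 18 m/s
7–9 s: -1 × 2 = -2 m/s
Δv = -1 m/s, so v(9) = -9 + (-1) = -10 m/s.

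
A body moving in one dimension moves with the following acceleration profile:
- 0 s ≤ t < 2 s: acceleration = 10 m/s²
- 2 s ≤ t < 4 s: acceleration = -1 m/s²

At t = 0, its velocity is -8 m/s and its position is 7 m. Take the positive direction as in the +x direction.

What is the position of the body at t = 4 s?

33 m

On each constant-a segment, Δv = aΔt and Δx = v₀Δt + ½aΔt²; chain segment to segment.
0–2 s: v starts -8 m/s; Δx = -8·2 + ½·10·2² = 4 m; v ends 12 m/s.
2–4 s: v starts 12 m/s; Δx = 12·2 + ½·-1·2² = 22 m; v ends 10 m/s.
x(4) = 7 + Σ Δx = 33 m.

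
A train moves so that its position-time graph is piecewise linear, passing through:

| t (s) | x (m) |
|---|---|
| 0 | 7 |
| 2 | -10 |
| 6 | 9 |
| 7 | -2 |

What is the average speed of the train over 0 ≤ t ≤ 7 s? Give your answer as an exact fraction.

47/7 m/s

Average speed = (total path length)/(elapsed time); on a piecewise-linear x-t graph the path length is Σ|Δx|.
0–2 s: |Δx| = |-10 − 7| = 17 m
2–6 s: |Δx| = |9 − -10| = 19 m
6–7 s: |Δx| = |-2 − 9| = 11 m
Total path = 47 m; average speed = 47/7 = 47/7 m/s.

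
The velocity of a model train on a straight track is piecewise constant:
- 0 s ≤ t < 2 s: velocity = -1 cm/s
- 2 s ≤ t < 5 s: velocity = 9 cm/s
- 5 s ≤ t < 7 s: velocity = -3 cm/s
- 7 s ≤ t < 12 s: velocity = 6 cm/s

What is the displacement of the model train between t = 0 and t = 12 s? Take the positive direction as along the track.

49 cm

Displacement is the signed area under the v-t curve.
0–2 s: -1 × 2 = -2 cm
2–5 s: 9 × 3 = 27 cm
5–7 s: -3 × 2 = -6 cm
7–12 s: 6 × 5 = 30 cm
Net displacement = 49 cm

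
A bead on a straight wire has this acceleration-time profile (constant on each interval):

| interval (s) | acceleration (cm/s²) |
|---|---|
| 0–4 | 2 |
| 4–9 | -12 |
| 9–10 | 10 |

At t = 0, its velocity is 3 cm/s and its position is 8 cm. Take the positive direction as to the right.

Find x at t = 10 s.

-103 cm

On each constant-a segment, Δv = aΔt and Δx = v₀Δt + ½aΔt²; chain segment to segment.
0–4 s: v starts 3 cm/s; Δx = 3·4 + ½·2·4² = 28 cm; v ends 11 cm/s.
4–9 s: v starts 11 cm/s; Δx = 11·5 + ½·-12·5² = -95 cm; v ends -49 cm/s.
9–10 s: v starts -49 cm/s; Δx = -49·1 + ½·10·1² = -44 cm; v ends -39 cm/s.
x(10) = 8 + Σ Δx = -103 cm.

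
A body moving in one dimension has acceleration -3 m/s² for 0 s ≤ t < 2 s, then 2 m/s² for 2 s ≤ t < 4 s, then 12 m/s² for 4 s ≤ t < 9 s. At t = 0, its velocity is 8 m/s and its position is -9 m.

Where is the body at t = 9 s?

189 m

On each constant-a segment, Δv = aΔt and Δx = v₀Δt + ½aΔt²; chain segment to segment.
0–2 s: v starts 8 m/s; Δx = 8·2 + ½·-3·2² = 10 m; v ends 2 m/s.
2–4 s: v starts 2 m/s; Δx = 2·2 + ½·2·2² = 8 m; v ends 6 m/s.
4–9 s: v starts 6 m/s; Δx = 6·5 + ½·12·5² = 180 m; v ends 66 m/s.
x(9) = -9 + Σ Δx = 189 m.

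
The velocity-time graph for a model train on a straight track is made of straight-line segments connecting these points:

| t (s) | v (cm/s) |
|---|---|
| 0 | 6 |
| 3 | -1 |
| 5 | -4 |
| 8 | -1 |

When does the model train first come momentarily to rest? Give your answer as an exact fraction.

v changes sign on 0–3 s (from 6 to -1); the graph is linear there, so v = 0 at t = 0 + (-6)·(3 − 0)/(-1 − 6) = 18/7 s.

t = 18/7 s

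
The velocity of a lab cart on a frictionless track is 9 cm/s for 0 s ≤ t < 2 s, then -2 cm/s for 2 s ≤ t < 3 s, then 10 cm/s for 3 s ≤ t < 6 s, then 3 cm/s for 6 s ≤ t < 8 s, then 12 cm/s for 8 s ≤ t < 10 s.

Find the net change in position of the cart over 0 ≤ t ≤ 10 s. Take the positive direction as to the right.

76 cm

Displacement is the signed area under the v-t curve.
0–2 s: 9 × 2 = 18 cm
2–3 s: -2 × 1 = -2 cm
3–6 s: 10 × 3 = 30 cm
6–8 s: 3 × 2 = 6 cm
8–10 s: 12 × 2 = 24 cm
Net displacement = 76 cm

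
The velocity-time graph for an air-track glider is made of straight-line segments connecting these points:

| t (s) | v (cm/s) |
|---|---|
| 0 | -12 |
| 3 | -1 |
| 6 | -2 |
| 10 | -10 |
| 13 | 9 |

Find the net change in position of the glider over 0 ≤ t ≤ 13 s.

Net displacement equals the area under the velocity-time graph (areas below the axis count negative).
0–3 s: ½(-12 + -1)(3) = -19.5 cm
3–6 s: ½(-1 + -2)(3) = -4.5 cm
6–10 s: ½(-2 + -10)(4) = -24 cm
10–13 s: ½(-10 + 9)(3) = -1.5 cm
Net displacement = -49.5 cm

-49.5 cm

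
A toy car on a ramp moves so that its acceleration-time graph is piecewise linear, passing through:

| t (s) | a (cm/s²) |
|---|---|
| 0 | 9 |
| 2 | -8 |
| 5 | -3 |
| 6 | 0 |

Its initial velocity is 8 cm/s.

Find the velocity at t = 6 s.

-9 cm/s

Δv equals the area under the a-t graph; then v = v₀ + Δv.
0–2 s: ½(9 + -8)(2) = 1 cm/s
2–5 s: ½(-8 + -3)(3) = -16.5 cm/s
5–6 s: ½(-3 + 0)(1) = -1.5 cm/s
Δv = -17 cm/s, so v(6) = 8 + (-17) = -9 cm/s.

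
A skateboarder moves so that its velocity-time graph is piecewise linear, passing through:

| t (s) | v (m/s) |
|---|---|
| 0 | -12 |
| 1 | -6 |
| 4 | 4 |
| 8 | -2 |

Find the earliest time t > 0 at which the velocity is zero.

t = 2.8 s

v changes sign on 1–4 s (from -6 to 4); the graph is linear there, so v = 0 at t = 1 + (6)·(4 − 1)/(4 − -6) = 2.8 s.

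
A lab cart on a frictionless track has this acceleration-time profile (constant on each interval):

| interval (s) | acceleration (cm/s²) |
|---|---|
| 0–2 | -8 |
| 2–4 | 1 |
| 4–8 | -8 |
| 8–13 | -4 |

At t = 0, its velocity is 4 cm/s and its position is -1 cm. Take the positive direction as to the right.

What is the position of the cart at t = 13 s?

-395 cm

On each constant-a segment, Δv = aΔt and Δx = v₀Δt + ½aΔt²; chain segment to segment.
0–2 s: v starts 4 cm/s; Δx = 4·2 + ½·-8·2² = -8 cm; v ends -12 cm/s.
2–4 s: v starts -12 cm/s; Δx = -12·2 + ½·1·2² = -22 cm; v ends -10 cm/s.
4–8 s: v starts -10 cm/s; Δx = -10·4 + ½·-8·4² = -104 cm; v ends -42 cm/s.
8–13 s: v starts -42 cm/s; Δx = -42·5 + ½·-4·5² = -260 cm; v ends -62 cm/s.
x(13) = -1 + Σ Δx = -395 cm.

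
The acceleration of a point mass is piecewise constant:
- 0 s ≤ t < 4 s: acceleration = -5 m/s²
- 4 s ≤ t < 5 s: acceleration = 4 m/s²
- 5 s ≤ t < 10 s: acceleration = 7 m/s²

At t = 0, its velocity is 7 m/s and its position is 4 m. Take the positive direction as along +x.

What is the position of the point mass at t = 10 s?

23.5 m

On each constant-a segment, Δv = aΔt and Δx = v₀Δt + ½aΔt²; chain segment to segment.
0–4 s: v starts 7 m/s; Δx = 7·4 + ½·-5·4² = -12 m; v ends -13 m/s.
4–5 s: v starts -13 m/s; Δx = -13·1 + ½·4·1² = -11 m; v ends -9 m/s.
5–10 s: v starts -9 m/s; Δx = -9·5 + ½·7·5² = 42.5 m; v ends 26 m/s.
x(10) = 4 + Σ Δx = 23.5 m.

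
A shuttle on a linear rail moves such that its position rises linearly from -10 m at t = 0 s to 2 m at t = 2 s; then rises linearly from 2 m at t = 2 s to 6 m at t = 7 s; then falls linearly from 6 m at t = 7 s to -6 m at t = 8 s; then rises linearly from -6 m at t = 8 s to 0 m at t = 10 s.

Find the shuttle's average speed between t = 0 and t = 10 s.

Average speed = (total path length)/(elapsed time); on a piecewise-linear x-t graph the path length is Σ|Δx|.
0–2 s: |Δx| = |2 − -10| = 12 m
2–7 s: |Δx| = |6 − 2| = 4 m
7–8 s: |Δx| = |-6 − 6| = 12 m
8–10 s: |Δx| = |0 − -6| = 6 m
Total path = 34 m; average speed = 34/10 = 3.4 m/s.

3.4 m/s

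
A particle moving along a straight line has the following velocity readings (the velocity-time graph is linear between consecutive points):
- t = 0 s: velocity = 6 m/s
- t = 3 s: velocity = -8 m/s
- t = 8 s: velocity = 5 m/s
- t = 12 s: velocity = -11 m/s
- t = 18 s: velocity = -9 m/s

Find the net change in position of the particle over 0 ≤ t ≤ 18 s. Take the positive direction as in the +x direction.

-82.5 m

Net displacement equals the area under the velocity-time graph (areas below the axis count negative).
0–3 s: ½(6 + -8)(3) = -3 m
3–8 s: ½(-8 + 5)(5) = -7.5 m
8–12 s: ½(5 + -11)(4) = -12 m
12–18 s: ½(-11 + -9)(6) = -60 m
Net displacement = -82.5 m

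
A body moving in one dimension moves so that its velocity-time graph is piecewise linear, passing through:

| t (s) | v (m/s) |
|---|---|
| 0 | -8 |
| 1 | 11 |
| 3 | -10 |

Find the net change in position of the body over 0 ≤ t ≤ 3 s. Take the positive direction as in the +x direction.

2.5 m

Displacement is the signed area under the v-t curve.
0–1 s: ½(-8 + 11)(1) = 1.5 m
1–3 s: ½(11 + -10)(2) = 1 m
Net displacement = 2.5 m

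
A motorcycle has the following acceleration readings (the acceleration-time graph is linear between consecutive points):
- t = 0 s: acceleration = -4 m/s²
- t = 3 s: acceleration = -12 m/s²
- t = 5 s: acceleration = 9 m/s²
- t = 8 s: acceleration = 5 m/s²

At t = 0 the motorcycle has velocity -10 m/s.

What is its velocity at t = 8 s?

Δv equals the area under the a-t graph; then v = v₀ + Δv.
0–3 s: ½(-4 + -12)(3) = -24 m/s
3–5 s: ½(-12 + 9)(2) = -3 m/s
5–8 s: ½(9 + 5)(3) = 21 m/s
Δv = -6 m/s, so v(8) = -10 + (-6) = -16 m/s.

-16 m/s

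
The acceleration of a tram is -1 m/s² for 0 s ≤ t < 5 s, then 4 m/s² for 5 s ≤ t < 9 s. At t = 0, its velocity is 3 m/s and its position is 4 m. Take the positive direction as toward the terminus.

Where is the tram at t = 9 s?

30.5 m

On each constant-a segment, Δv = aΔt and Δx = v₀Δt + ½aΔt²; chain segment to segment.
0–5 s: v starts 3 m/s; Δx = 3·5 + ½·-1·5² = 2.5 m; v ends -2 m/s.
5–9 s: v starts -2 m/s; Δx = -2·4 + ½·4·4² = 24 m; v ends 14 m/s.
x(9) = 4 + Σ Δx = 30.5 m.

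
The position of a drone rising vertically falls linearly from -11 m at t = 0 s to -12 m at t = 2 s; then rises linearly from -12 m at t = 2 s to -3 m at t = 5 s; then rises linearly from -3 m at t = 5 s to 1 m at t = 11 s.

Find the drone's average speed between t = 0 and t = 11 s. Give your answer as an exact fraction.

Average speed = (total path length)/(elapsed time); on a piecewise-linear x-t graph the path length is Σ|Δx|.
0–2 s: |Δx| = |-12 − -11| = 1 m
2–5 s: |Δx| = |-3 − -12| = 9 m
5–11 s: |Δx| = |1 − -3| = 4 m
Total path = 14 m; average speed = 14/11 = 14/11 m/s.

14/11 m/s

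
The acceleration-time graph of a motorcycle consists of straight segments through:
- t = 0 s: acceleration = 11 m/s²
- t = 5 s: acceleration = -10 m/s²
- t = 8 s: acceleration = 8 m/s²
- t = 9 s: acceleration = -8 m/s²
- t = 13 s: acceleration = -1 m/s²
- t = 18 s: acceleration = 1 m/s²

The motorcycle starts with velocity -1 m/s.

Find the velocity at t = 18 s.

Δv equals the area under the a-t graph; then v = v₀ + Δv.
0–5 s: ½(11 + -10)(5) = 2.5 m/s
5–8 s: ½(-10 + 8)(3) = -3 m/s
8–9 s: ½(8 + -8)(1) = 0 m/s
9–13 s: ½(-8 + -1)(4) = -18 m/s
13–18 s: ½(-1 + 1)(5) = 0 m/s
Δv = -18.5 m/s, so v(18) = -1 + (-18.5) = -19.5 m/s.

-19.5 m/s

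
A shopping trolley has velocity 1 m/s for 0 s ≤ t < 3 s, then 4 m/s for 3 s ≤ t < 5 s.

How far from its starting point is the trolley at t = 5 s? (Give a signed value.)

Net displacement equals the area under the velocity-time graph (areas below the axis count negative).
0–3 s: 1 × 3 = 3 m
3–5 s: 4 × 2 = 8 m
Net displacement = 11 m

11 m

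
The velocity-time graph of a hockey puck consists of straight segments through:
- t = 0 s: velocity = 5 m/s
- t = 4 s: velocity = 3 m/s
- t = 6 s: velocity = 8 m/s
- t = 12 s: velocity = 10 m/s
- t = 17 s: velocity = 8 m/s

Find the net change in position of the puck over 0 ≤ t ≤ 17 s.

126 m

Net displacement equals the area under the velocity-time graph (areas below the axis count negative).
0–4 s: ½(5 + 3)(4) = 16 m
4–6 s: ½(3 + 8)(2) = 11 m
6–12 s: ½(8 + 10)(6) = 54 m
12–17 s: ½(10 + 8)(5) = 45 m
Net displacement = 126 m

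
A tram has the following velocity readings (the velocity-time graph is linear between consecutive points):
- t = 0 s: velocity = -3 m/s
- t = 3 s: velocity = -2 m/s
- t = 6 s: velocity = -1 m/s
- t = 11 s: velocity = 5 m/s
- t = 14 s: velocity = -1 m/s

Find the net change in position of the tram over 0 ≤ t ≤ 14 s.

4 m

Displacement is the signed area under the v-t curve.
0–3 s: ½(-3 + -2)(3) = -7.5 m
3–6 s: ½(-2 + -1)(3) = -4.5 m
6–11 s: ½(-1 + 5)(5) = 10 m
11–14 s: ½(5 + -1)(3) = 6 m
Net displacement = 4 m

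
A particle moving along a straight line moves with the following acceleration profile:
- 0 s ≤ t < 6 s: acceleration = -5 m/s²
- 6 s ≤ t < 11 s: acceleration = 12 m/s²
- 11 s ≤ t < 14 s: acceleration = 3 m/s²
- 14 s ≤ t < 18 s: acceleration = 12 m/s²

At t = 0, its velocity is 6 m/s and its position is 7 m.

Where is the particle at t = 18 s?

On each constant-a segment, Δv = aΔt and Δx = v₀Δt + ½aΔt²; chain segment to segment.
0–6 s: v starts 6 m/s; Δx = 6·6 + ½·-5·6² = -54 m; v ends -24 m/s.
6–11 s: v starts -24 m/s; Δx = -24·5 + ½·12·5² = 30 m; v ends 36 m/s.
11–14 s: v starts 36 m/s; Δx = 36·3 + ½·3·3² = 121.5 m; v ends 45 m/s.
14–18 s: v starts 45 m/s; Δx = 45·4 + ½·12·4² = 276 m; v ends 93 m/s.
x(18) = 7 + Σ Δx = 380.5 m.

380.5 m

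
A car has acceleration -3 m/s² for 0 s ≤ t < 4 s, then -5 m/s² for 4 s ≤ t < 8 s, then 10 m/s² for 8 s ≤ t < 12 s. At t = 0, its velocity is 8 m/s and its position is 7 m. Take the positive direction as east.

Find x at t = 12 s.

On each constant-a segment, Δv = aΔt and Δx = v₀Δt + ½aΔt²; chain segment to segment.
0–4 s: v starts 8 m/s; Δx = 8·4 + ½·-3·4² = 8 m; v ends -4 m/s.
4–8 s: v starts -4 m/s; Δx = -4·4 + ½·-5·4² = -56 m; v ends -24 m/s.
8–12 s: v starts -24 m/s; Δx = -24·4 + ½·10·4² = -16 m; v ends 16 m/s.
x(12) = 7 + Σ Δx = -57 m.

-57 m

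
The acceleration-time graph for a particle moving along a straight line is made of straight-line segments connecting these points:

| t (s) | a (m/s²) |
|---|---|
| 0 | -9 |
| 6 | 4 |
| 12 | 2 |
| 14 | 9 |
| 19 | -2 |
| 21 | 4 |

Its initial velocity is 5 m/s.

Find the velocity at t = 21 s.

38.5 m/s

Δv equals the area under the a-t graph; then v = v₀ + Δv.
0–6 s: ½(-9 + 4)(6) = -15 m/s
6–12 s: ½(4 + 2)(6) = 18 m/s
12–14 s: ½(2 + 9)(2) = 11 m/s
14–19 s: ½(9 + -2)(5) = 17.5 m/s
19–21 s: ½(-2 + 4)(2) = 2 m/s
Δv = 33.5 m/s, so v(21) = 5 + (33.5) = 38.5 m/s.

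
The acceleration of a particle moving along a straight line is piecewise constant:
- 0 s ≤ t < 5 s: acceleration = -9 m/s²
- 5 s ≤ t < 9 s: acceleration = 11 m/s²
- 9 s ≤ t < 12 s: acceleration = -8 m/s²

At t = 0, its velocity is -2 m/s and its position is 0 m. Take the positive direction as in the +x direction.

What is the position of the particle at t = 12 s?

On each constant-a segment, Δv = aΔt and Δx = v₀Δt + ½aΔt²; chain segment to segment.
0–5 s: v starts -2 m/s; Δx = -2·5 + ½·-9·5² = -122.5 m; v ends -47 m/s.
5–9 s: v starts -47 m/s; Δx = -47·4 + ½·11·4² = -100 m; v ends -3 m/s.
9–12 s: v starts -3 m/s; Δx = -3·3 + ½·-8·3² = -45 m; v ends -27 m/s.
x(12) = 0 + Σ Δx = -267.5 m.

-267.5 m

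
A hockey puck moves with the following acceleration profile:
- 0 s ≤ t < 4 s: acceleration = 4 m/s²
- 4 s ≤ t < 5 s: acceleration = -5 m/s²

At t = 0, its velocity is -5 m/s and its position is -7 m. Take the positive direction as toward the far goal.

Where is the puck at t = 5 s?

On each constant-a segment, Δv = aΔt and Δx = v₀Δt + ½aΔt²; chain segment to segment.
0–4 s: v starts -5 m/s; Δx = -5·4 + ½·4·4² = 12 m; v ends 11 m/s.
4–5 s: v starts 11 m/s; Δx = 11·1 + ½·-5·1² = 8.5 m; v ends 6 m/s.
x(5) = -7 + Σ Δx = 13.5 m.

13.5 m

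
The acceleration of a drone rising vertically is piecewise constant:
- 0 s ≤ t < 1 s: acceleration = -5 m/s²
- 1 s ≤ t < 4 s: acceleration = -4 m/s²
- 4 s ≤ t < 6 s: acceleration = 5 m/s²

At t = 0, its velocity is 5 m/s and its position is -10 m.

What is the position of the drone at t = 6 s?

-39.5 m

On each constant-a segment, Δv = aΔt and Δx = v₀Δt + ½aΔt²; chain segment to segment.
0–1 s: v starts 5 m/s; Δx = 5·1 + ½·-5·1² = 2.5 m; v ends 0 m/s.
1–4 s: v starts 0 m/s; Δx = 0·3 + ½·-4·3² = -18 m; v ends -12 m/s.
4–6 s: v starts -12 m/s; Δx = -12·2 + ½·5·2² = -14 m; v ends -2 m/s.
x(6) = -10 + Σ Δx = -39.5 m.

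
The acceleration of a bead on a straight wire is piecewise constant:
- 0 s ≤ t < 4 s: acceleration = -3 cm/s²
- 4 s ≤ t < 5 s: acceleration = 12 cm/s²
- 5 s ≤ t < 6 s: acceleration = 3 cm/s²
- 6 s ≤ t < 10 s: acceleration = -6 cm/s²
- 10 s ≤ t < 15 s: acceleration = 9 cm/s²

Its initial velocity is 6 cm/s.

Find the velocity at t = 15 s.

30 cm/s

Δv equals the area under the a-t graph; then v = v₀ + Δv.
0–4 s: -3 × 4 = -12 cm/s
4–5 s: 12 × 1 = 12 cm/s
5–6 s: 3 × 1 = 3 cm/s
6–10 s: -6 × 4 = -24 cm/s
10–15 s: 9 × 5 = 45 cm/s
Δv = 24 cm/s, so v(15) = 6 + (24) = 30 cm/s.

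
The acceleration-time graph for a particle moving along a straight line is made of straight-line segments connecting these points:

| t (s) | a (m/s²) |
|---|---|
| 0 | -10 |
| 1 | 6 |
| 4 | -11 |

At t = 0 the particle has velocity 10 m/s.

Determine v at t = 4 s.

Δv equals the area under the a-t graph; then v = v₀ + Δv.
0–1 s: ½(-10 + 6)(1) = -2 m/s
1–4 s: ½(6 + -11)(3) = -7.5 m/s
Δv = -9.5 m/s, so v(4) = 10 + (-9.5) = 0.5 m/s.

0.5 m/s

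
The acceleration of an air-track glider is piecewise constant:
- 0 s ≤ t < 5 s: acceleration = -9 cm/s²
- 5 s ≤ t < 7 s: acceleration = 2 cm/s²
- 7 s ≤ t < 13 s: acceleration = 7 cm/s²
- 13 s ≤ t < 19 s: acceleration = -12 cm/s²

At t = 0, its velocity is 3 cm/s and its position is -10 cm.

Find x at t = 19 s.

-481.5 cm

On each constant-a segment, Δv = aΔt and Δx = v₀Δt + ½aΔt²; chain segment to segment.
0–5 s: v starts 3 cm/s; Δx = 3·5 + ½·-9·5² = -97.5 cm; v ends -42 cm/s.
5–7 s: v starts -42 cm/s; Δx = -42·2 + ½·2·2² = -80 cm; v ends -38 cm/s.
7–13 s: v starts -38 cm/s; Δx = -38·6 + ½·7·6² = -102 cm; v ends 4 cm/s.
13–19 s: v starts 4 cm/s; Δx = 4·6 + ½·-12·6² = -192 cm; v ends -68 cm/s.
x(19) = -10 + Σ Δx = -481.5 cm.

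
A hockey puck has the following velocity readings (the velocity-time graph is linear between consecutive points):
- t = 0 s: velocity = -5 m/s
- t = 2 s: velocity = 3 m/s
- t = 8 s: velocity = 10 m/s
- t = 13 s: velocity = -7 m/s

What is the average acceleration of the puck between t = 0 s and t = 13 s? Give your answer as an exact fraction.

-2/13 m/s²

Average acceleration = Δv/Δt = (-7 − -5)/(13 − 0) = -2/13 m/s².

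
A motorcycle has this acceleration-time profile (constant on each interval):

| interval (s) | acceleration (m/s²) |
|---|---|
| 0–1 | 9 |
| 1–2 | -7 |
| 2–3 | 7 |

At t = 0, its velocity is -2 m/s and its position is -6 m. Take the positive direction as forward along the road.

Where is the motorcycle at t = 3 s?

3.5 m

On each constant-a segment, Δv = aΔt and Δx = v₀Δt + ½aΔt²; chain segment to segment.
0–1 s: v starts -2 m/s; Δx = -2·1 + ½·9·1² = 2.5 m; v ends 7 m/s.
1–2 s: v starts 7 m/s; Δx = 7·1 + ½·-7·1² = 3.5 m; v ends 0 m/s.
2–3 s: v starts 0 m/s; Δx = 0·1 + ½·7·1² = 3.5 m; v ends 7 m/s.
x(3) = -6 + Σ Δx = 3.5 m.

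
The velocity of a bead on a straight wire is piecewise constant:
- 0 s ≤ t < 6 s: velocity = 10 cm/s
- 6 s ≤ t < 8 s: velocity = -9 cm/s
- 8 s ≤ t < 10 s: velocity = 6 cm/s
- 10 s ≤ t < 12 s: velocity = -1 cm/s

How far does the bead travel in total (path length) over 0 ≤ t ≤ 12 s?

92 cm

Total distance travelled is ∫|v| dt — sum the magnitudes of each area piece.
0–6 s: |10| × 6 = 60 cm
6–8 s: |-9| × 2 = 18 cm
8–10 s: |6| × 2 = 12 cm
10–12 s: |-1| × 2 = 2 cm
Total distance = 92 cm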